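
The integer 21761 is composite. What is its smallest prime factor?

21761 is odd.
Digit sum 17, not divisible by 3.
Ends in 1: not divisible by 5.
7: 21761 = 7·3108 + 5
11: 21761 = 11·1978 + 3
13: 21761 = 13·1673 + 12
17: 21761 = 17·1280 + 1
19: 21761 = 19·1145 + 6
23: 21761 = 23·946 + 3
29: 21761 = 29·750 + 11
31: 21761 = 31·701 + 30
37: 21761 = 37·588 + 5
41: 21761 = 41·530 + 31
43: 21761 = 43·506 + 3
47: 21761 = 47·463

47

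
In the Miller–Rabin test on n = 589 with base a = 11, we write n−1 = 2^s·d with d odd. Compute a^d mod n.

589 − 1 = 588 = 2^2 · 147, so d = 147.
11^1 ≡ 11 (mod 589)
11^2 ≡ 11^2 = 121 ≡ 121 (mod 589)
11^4 ≡ 121^2 = 14641 ≡ 505 (mod 589)
11^8 ≡ 505^2 = 255025 ≡ 577 (mod 589)
11^16 ≡ 577^2 = 332929 ≡ 144 (mod 589)
11^32 ≡ 144^2 = 20736 ≡ 121 (mod 589)
11^64 ≡ 121^2 = 14641 ≡ 505 (mod 589)
11^128 ≡ 505^2 = 255025 ≡ 577 (mod 589)
147 = 128 + 16 + 2 + 1 in binary powers of 2.
So 11^147 ≡ 577 · 144 · 121 · 11 ≡ 77 (mod 589).
Squaring chain: 77 → 39; never reaches −1, so base 11 is a Miller–Rabin witness that 589 is composite.

77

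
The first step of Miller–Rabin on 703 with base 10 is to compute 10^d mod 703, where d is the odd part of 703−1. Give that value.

75

703 − 1 = 702 = 2^1 · 351, so d = 351.
10^1 ≡ 10 (mod 703)
10^2 ≡ 10^2 = 100 ≡ 100 (mod 703)
10^4 ≡ 100^2 = 10000 ≡ 158 (mod 703)
10^8 ≡ 158^2 = 24964 ≡ 359 (mod 703)
10^16 ≡ 359^2 = 128881 ≡ 232 (mod 703)
10^32 ≡ 232^2 = 53824 ≡ 396 (mod 703)
10^64 ≡ 396^2 = 156816 ≡ 47 (mod 703)
10^128 ≡ 47^2 = 2209 ≡ 100 (mod 703)
10^256 ≡ 100^2 = 10000 ≡ 158 (mod 703)
351 = 256 + 64 + 16 + 8 + 4 + 2 + 1 in binary powers of 2.
So 10^351 ≡ 158 · 47 · 232 · 359 · 158 · 100 · 10 ≡ 75 (mod 703).
Squaring chain: 75; never reaches −1, so base 10 is a Miller–Rabin witness that 703 is composite.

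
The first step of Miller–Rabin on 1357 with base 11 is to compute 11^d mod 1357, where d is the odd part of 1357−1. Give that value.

364

1357 − 1 = 1356 = 2^2 · 339, so d = 339.
11^1 ≡ 11 (mod 1357)
11^2 ≡ 11^2 = 121 ≡ 121 (mod 1357)
11^4 ≡ 121^2 = 14641 ≡ 1071 (mod 1357)
11^8 ≡ 1071^2 = 1147041 ≡ 376 (mod 1357)
11^16 ≡ 376^2 = 141376 ≡ 248 (mod 1357)
11^32 ≡ 248^2 = 61504 ≡ 439 (mod 1357)
11^64 ≡ 439^2 = 192721 ≡ 27 (mod 1357)
11^128 ≡ 27^2 = 729 ≡ 729 (mod 1357)
11^256 ≡ 729^2 = 531441 ≡ 854 (mod 1357)
339 = 256 + 64 + 16 + 2 + 1 in binary powers of 2.
So 11^339 ≡ 854 · 27 · 248 · 121 · 11 ≡ 364 (mod 1357).
Squaring chain: 364 → 867; never reaches −1, so base 11 is a Miller–Rabin witness that 1357 is composite.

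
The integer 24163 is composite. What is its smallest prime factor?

73

24163 is odd.
Digit sum 16, not divisible by 3.
Ends in 3: not divisible by 5.
7: 24163 = 7·3451 + 6
11: 24163 = 11·2196 + 7
13: 24163 = 13·1858 + 9
17: 24163 = 17·1421 + 6
19: 24163 = 19·1271 + 14
23: 24163 = 23·1050 + 13
29: 24163 = 29·833 + 6
31: 24163 = 31·779 + 14
37: 24163 = 37·653 + 2
41: 24163 = 41·589 + 14
43: 24163 = 43·561 + 40
47: 24163 = 47·514 + 5
53: 24163 = 53·455 + 48
59: 24163 = 59·409 + 32
61: 24163 = 61·396 + 7
67: 24163 = 67·360 + 43
71: 24163 = 71·340 + 23
73: 24163 = 73·331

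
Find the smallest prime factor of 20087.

53

20087 is odd.
Digit sum 17, not divisible by 3.
Ends in 7: not divisible by 5.
7: 20087 = 7·2869 + 4
11: 20087 = 11·1826 + 1
13: 20087 = 13·1545 + 2
17: 20087 = 17·1181 + 10
19: 20087 = 19·1057 + 4
23: 20087 = 23·873 + 8
29: 20087 = 29·692 + 19
31: 20087 = 31·647 + 30
37: 20087 = 37·542 + 33
41: 20087 = 41·489 + 38
43: 20087 = 43·467 + 6
47: 20087 = 47·427 + 18
53: 20087 = 53·379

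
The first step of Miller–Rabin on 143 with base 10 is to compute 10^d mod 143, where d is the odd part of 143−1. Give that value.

43

143 − 1 = 142 = 2^1 · 71, so d = 71.
10^1 ≡ 10 (mod 143)
10^2 ≡ 10^2 = 100 ≡ 100 (mod 143)
10^4 ≡ 100^2 = 10000 ≡ 133 (mod 143)
10^8 ≡ 133^2 = 17689 ≡ 100 (mod 143)
10^16 ≡ 100^2 = 10000 ≡ 133 (mod 143)
10^32 ≡ 133^2 = 17689 ≡ 100 (mod 143)
10^64 ≡ 100^2 = 10000 ≡ 133 (mod 143)
71 = 64 + 4 + 2 + 1 in binary powers of 2.
So 10^71 ≡ 133 · 133 · 100 · 10 ≡ 43 (mod 143).
Squaring chain: 43; never reaches −1, so base 10 is a Miller–Rabin witness that 143 is composite.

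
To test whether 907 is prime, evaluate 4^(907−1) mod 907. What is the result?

1

4^1 ≡ 4 (mod 907)
4^2 ≡ 4^2 = 16 ≡ 16 (mod 907)
4^4 ≡ 16^2 = 256 ≡ 256 (mod 907)
4^8 ≡ 256^2 = 65536 ≡ 232 (mod 907)
4^16 ≡ 232^2 = 53824 ≡ 311 (mod 907)
4^32 ≡ 311^2 = 96721 ≡ 579 (mod 907)
4^64 ≡ 579^2 = 335241 ≡ 558 (mod 907)
4^128 ≡ 558^2 = 311364 ≡ 263 (mod 907)
4^256 ≡ 263^2 = 69169 ≡ 237 (mod 907)
4^512 ≡ 237^2 = 56169 ≡ 842 (mod 907)
906 = 512 + 256 + 128 + 8 + 2 in binary powers of 2.
So 4^906 ≡ 842 · 237 · 263 · 232 · 16 ≡ 1 (mod 907).
Since the result is 1, base 4 gives no evidence that 907 is composite.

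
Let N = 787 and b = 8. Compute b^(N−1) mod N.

8^1 ≡ 8 (mod 787)
8^2 ≡ 8^2 = 64 ≡ 64 (mod 787)
8^4 ≡ 64^2 = 4096 ≡ 161 (mod 787)
8^8 ≡ 161^2 = 25921 ≡ 737 (mod 787)
8^16 ≡ 737^2 = 543169 ≡ 139 (mod 787)
8^32 ≡ 139^2 = 19321 ≡ 433 (mod 787)
8^64 ≡ 433^2 = 187489 ≡ 183 (mod 787)
8^128 ≡ 183^2 = 33489 ≡ 435 (mod 787)
8^256 ≡ 435^2 = 189225 ≡ 345 (mod 787)
8^512 ≡ 345^2 = 119025 ≡ 188 (mod 787)
786 = 512 + 256 + 16 + 2 in binary powers of 2.
So 8^786 ≡ 188 · 345 · 139 · 64 ≡ 1 (mod 787).
Since the result is 1, base 8 gives no evidence that 787 is composite.

1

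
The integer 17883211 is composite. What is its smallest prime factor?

97

17883211 is odd.
Digit sum 31, not divisible by 3.
Ends in 1: not divisible by 5.
7: 17883211 = 7·2554744 + 3
11: 17883211 = 11·1625746 + 5
13: 17883211 = 13·1375631 + 8
17: 17883211 = 17·1051953 + 10
19: 17883211 = 19·941221 + 12
23: 17883211 = 23·777530 + 21
29: 17883211 = 29·616662 + 13
31: 17883211 = 31·576877 + 24
37: 17883211 = 37·483330 + 1
41: 17883211 = 41·436175 + 36
43: 17883211 = 43·415888 + 27
47: 17883211 = 47·380493 + 40
53: 17883211 = 53·337419 + 4
59: 17883211 = 59·303105 + 16
61: 17883211 = 61·293167 + 24
67: 17883211 = 67·266913 + 40
71: 17883211 = 71·251876 + 15
73: 17883211 = 73·244975 + 36
79: 17883211 = 79·226369 + 60
83: 17883211 = 83·215460 + 31
89: 17883211 = 89·200934 + 85
97: 17883211 = 97·184363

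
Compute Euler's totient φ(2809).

2756

Factor: 2809 = 53^2.
φ(2809) = 53^1·(53−1) = 2756.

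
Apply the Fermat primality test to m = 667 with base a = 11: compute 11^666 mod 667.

216

11^1 ≡ 11 (mod 667)
11^2 ≡ 11^2 = 121 ≡ 121 (mod 667)
11^4 ≡ 121^2 = 14641 ≡ 634 (mod 667)
11^8 ≡ 634^2 = 401956 ≡ 422 (mod 667)
11^16 ≡ 422^2 = 178084 ≡ 662 (mod 667)
11^32 ≡ 662^2 = 438244 ≡ 25 (mod 667)
11^64 ≡ 25^2 = 625 ≡ 625 (mod 667)
11^128 ≡ 625^2 = 390625 ≡ 430 (mod 667)
11^256 ≡ 430^2 = 184900 ≡ 141 (mod 667)
11^512 ≡ 141^2 = 19881 ≡ 538 (mod 667)
666 = 512 + 128 + 16 + 8 + 2 in binary powers of 2.
So 11^666 ≡ 538 · 430 · 662 · 422 · 121 ≡ 216 (mod 667).
Since 216 ≠ 1, base 11 is a Fermat witness: 667 is composite.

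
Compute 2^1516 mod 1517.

2^1 ≡ 2 (mod 1517)
2^2 ≡ 2^2 = 4 ≡ 4 (mod 1517)
2^4 ≡ 4^2 = 16 ≡ 16 (mod 1517)
2^8 ≡ 16^2 = 256 ≡ 256 (mod 1517)
2^16 ≡ 256^2 = 65536 ≡ 305 (mod 1517)
2^32 ≡ 305^2 = 93025 ≡ 488 (mod 1517)
2^64 ≡ 488^2 = 238144 ≡ 1492 (mod 1517)
2^128 ≡ 1492^2 = 2226064 ≡ 625 (mod 1517)
2^256 ≡ 625^2 = 390625 ≡ 756 (mod 1517)
2^512 ≡ 756^2 = 571536 ≡ 1144 (mod 1517)
2^1024 ≡ 1144^2 = 1308736 ≡ 1082 (mod 1517)
1516 = 1024 + 256 + 128 + 64 + 32 + 8 + 4 in binary powers of 2.
So 2^1516 ≡ 1082 · 756 · 625 · 1492 · 488 · 256 · 16 ≡ 756 (mod 1517).
Since 756 ≠ 1, base 2 is a Fermat witness: 1517 is composite.

756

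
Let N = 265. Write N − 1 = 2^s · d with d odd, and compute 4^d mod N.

265 − 1 = 264 = 2^3 · 33, so d = 33.
4^1 ≡ 4 (mod 265)
4^2 ≡ 4^2 = 16 ≡ 16 (mod 265)
4^4 ≡ 16^2 = 256 ≡ 256 (mod 265)
4^8 ≡ 256^2 = 65536 ≡ 81 (mod 265)
4^16 ≡ 81^2 = 6561 ≡ 201 (mod 265)
4^32 ≡ 201^2 = 40401 ≡ 121 (mod 265)
33 = 32 + 1 in binary powers of 2.
So 4^33 ≡ 121 · 4 ≡ 219 (mod 265).
Squaring chain: 219 → 261 → 16; never reaches −1, so base 4 is a Miller–Rabin witness that 265 is composite.

219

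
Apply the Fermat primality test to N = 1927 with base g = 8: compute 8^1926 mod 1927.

8^1 ≡ 8 (mod 1927)
8^2 ≡ 8^2 = 64 ≡ 64 (mod 1927)
8^4 ≡ 64^2 = 4096 ≡ 242 (mod 1927)
8^8 ≡ 242^2 = 58564 ≡ 754 (mod 1927)
8^16 ≡ 754^2 = 568516 ≡ 51 (mod 1927)
8^32 ≡ 51^2 = 2601 ≡ 674 (mod 1927)
8^64 ≡ 674^2 = 454276 ≡ 1431 (mod 1927)
8^128 ≡ 1431^2 = 2047761 ≡ 1287 (mod 1927)
8^256 ≡ 1287^2 = 1656369 ≡ 1076 (mod 1927)
8^512 ≡ 1076^2 = 1157776 ≡ 1576 (mod 1927)
8^1024 ≡ 1576^2 = 2483776 ≡ 1800 (mod 1927)
1926 = 1024 + 512 + 256 + 128 + 4 + 2 in binary powers of 2.
So 8^1926 ≡ 1800 · 1576 · 1076 · 1287 · 242 · 64 ≡ 1630 (mod 1927).
Since 1630 ≠ 1, base 8 is a Fermat witness: 1927 is composite.

1630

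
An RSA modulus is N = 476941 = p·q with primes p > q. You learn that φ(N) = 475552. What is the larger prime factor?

φ(n) = (p−1)(q−1) = n − (p+q) + 1, so p + q = 476941 − 475552 + 1 = 1390.
p and q are the roots of t² − 1390t + 476941 = 0.
Discriminant: 1390² − 4·476941 = 1932100 − 1907764 = 24336; √24336 = 156.
q = (1390 − 156)/2 = 617, p = (1390 + 156)/2 = 773.
Check: 617 · 773 = 476941.

773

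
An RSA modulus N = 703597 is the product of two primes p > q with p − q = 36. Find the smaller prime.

821

Since p = q + 36, we have 703597 = q(q + 36), so q² + 36q − 703597 = 0.
Discriminant: 36² + 4·703597 = 1296 + 2814388 = 2815684; √2815684 = 1678.
q = (−36 + 1678)/2 = 821, and p = q + 36 = 857.
Check: 821 · 857 = 703597.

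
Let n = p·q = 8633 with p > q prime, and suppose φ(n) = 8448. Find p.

97

φ(n) = (p−1)(q−1) = n − (p+q) + 1, so p + q = 8633 − 8448 + 1 = 186.
p and q are the roots of t² − 186t + 8633 = 0.
Discriminant: 186² − 4·8633 = 34596 − 34532 = 64; √64 = 8.
q = (186 − 8)/2 = 89, p = (186 + 8)/2 = 97.
Check: 89 · 97 = 8633.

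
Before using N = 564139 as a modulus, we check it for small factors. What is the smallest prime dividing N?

564139 is odd.
Digit sum 28, not divisible by 3.
Ends in 9: not divisible by 5.
7: 564139 = 7·80591 + 2
11: 564139 = 11·51285 + 4
13: 564139 = 13·43395 + 4
17: 564139 = 17·33184 + 11
19: 564139 = 19·29691 + 10
23: 564139 = 23·24527 + 18
29: 564139 = 29·19453 + 2
31: 564139 = 31·18198 + 1
37: 564139 = 37·15247

37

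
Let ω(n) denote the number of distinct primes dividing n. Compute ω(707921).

3

707921 = 19^2 · 1961
1961 = 37 · 53
707921 = 19^2 · 37 · 53, which has 3 distinct prime factors.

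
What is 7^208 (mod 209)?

64

7^1 ≡ 7 (mod 209)
7^2 ≡ 7^2 = 49 ≡ 49 (mod 209)
7^4 ≡ 49^2 = 2401 ≡ 102 (mod 209)
7^8 ≡ 102^2 = 10404 ≡ 163 (mod 209)
7^16 ≡ 163^2 = 26569 ≡ 26 (mod 209)
7^32 ≡ 26^2 = 676 ≡ 49 (mod 209)
7^64 ≡ 49^2 = 2401 ≡ 102 (mod 209)
7^128 ≡ 102^2 = 10404 ≡ 163 (mod 209)
208 = 128 + 64 + 16 in binary powers of 2.
So 7^208 ≡ 163 · 102 · 26 ≡ 64 (mod 209).
Since 64 ≠ 1, base 7 is a Fermat witness: 209 is composite.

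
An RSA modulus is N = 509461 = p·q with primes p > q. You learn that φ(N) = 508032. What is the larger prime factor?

φ(n) = (p−1)(q−1) = n − (p+q) + 1, so p + q = 509461 − 508032 + 1 = 1430.
p and q are the roots of t² − 1430t + 509461 = 0.
Discriminant: 1430² − 4·509461 = 2044900 − 2037844 = 7056; √7056 = 84.
q = (1430 − 84)/2 = 673, p = (1430 + 84)/2 = 757.
Check: 673 · 757 = 509461.

757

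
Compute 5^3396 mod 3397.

1626

5^1 ≡ 5 (mod 3397)
5^2 ≡ 5^2 = 25 ≡ 25 (mod 3397)
5^4 ≡ 25^2 = 625 ≡ 625 (mod 3397)
5^8 ≡ 625^2 = 390625 ≡ 3367 (mod 3397)
5^16 ≡ 3367^2 = 11336689 ≡ 900 (mod 3397)
5^32 ≡ 900^2 = 810000 ≡ 1514 (mod 3397)
5^64 ≡ 1514^2 = 2292196 ≡ 2618 (mod 3397)
5^128 ≡ 2618^2 = 6853924 ≡ 2175 (mod 3397)
5^256 ≡ 2175^2 = 4730625 ≡ 2001 (mod 3397)
5^512 ≡ 2001^2 = 4004001 ≡ 2335 (mod 3397)
5^1024 ≡ 2335^2 = 5452225 ≡ 40 (mod 3397)
5^2048 ≡ 40^2 = 1600 ≡ 1600 (mod 3397)
3396 = 2048 + 1024 + 256 + 64 + 4 in binary powers of 2.
So 5^3396 ≡ 1600 · 40 · 2001 · 2618 · 625 ≡ 1626 (mod 3397).
Since 1626 ≠ 1, base 5 is a Fermat witness: 3397 is composite.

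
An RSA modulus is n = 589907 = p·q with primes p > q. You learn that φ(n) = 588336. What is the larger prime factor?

953

φ(n) = (p−1)(q−1) = n − (p+q) + 1, so p + q = 589907 − 588336 + 1 = 1572.
p and q are the roots of t² − 1572t + 589907 = 0.
Discriminant: 1572² − 4·589907 = 2471184 − 2359628 = 111556; √111556 = 334.
q = (1572 − 334)/2 = 619, p = (1572 + 334)/2 = 953.
Check: 619 · 953 = 589907.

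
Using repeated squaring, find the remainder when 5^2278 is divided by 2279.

5^1 ≡ 5 (mod 2279)
5^2 ≡ 5^2 = 25 ≡ 25 (mod 2279)
5^4 ≡ 25^2 = 625 ≡ 625 (mod 2279)
5^8 ≡ 625^2 = 390625 ≡ 916 (mod 2279)
5^16 ≡ 916^2 = 839056 ≡ 384 (mod 2279)
5^32 ≡ 384^2 = 147456 ≡ 1600 (mod 2279)
5^64 ≡ 1600^2 = 2560000 ≡ 683 (mod 2279)
5^128 ≡ 683^2 = 466489 ≡ 1573 (mod 2279)
5^256 ≡ 1573^2 = 2474329 ≡ 1614 (mod 2279)
5^512 ≡ 1614^2 = 2604996 ≡ 99 (mod 2279)
5^1024 ≡ 99^2 = 9801 ≡ 685 (mod 2279)
5^2048 ≡ 685^2 = 469225 ≡ 2030 (mod 2279)
2278 = 2048 + 128 + 64 + 32 + 4 + 2 in binary powers of 2.
So 5^2278 ≡ 2030 · 1573 · 683 · 1600 · 625 · 25 ≡ 411 (mod 2279).
Since 411 ≠ 1, base 5 is a Fermat witness: 2279 is composite.

411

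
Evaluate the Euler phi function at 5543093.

5480264

Factor: 5543093 = 173 · 179^2.
φ(5543093) = (173−1) · 179^1·(179−1) = 172 · 31862 = 5480264.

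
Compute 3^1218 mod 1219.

3^1 ≡ 3 (mod 1219)
3^2 ≡ 3^2 = 9 ≡ 9 (mod 1219)
3^4 ≡ 9^2 = 81 ≡ 81 (mod 1219)
3^8 ≡ 81^2 = 6561 ≡ 466 (mod 1219)
3^16 ≡ 466^2 = 217156 ≡ 174 (mod 1219)
3^32 ≡ 174^2 = 30276 ≡ 1020 (mod 1219)
3^64 ≡ 1020^2 = 1040400 ≡ 593 (mod 1219)
3^128 ≡ 593^2 = 351649 ≡ 577 (mod 1219)
3^256 ≡ 577^2 = 332929 ≡ 142 (mod 1219)
3^512 ≡ 142^2 = 20164 ≡ 660 (mod 1219)
3^1024 ≡ 660^2 = 435600 ≡ 417 (mod 1219)
1218 = 1024 + 128 + 64 + 2 in binary powers of 2.
So 3^1218 ≡ 417 · 577 · 593 · 9 ≡ 282 (mod 1219).
Since 282 ≠ 1, base 3 is a Fermat witness: 1219 is composite.

282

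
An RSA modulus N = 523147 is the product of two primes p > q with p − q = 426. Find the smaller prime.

Since p = q + 426, we have 523147 = q(q + 426), so q² + 426q − 523147 = 0.
Discriminant: 426² + 4·523147 = 181476 + 2092588 = 2274064; √2274064 = 1508.
q = (−426 + 1508)/2 = 541, and p = q + 426 = 967.
Check: 541 · 967 = 523147.

541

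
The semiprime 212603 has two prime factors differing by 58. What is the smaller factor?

433

Since p = q + 58, we have 212603 = q(q + 58), so q² + 58q − 212603 = 0.
Discriminant: 58² + 4·212603 = 3364 + 850412 = 853776; √853776 = 924.
q = (−58 + 924)/2 = 433, and p = q + 58 = 491.
Check: 433 · 491 = 212603.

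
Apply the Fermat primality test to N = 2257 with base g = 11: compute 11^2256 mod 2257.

11^1 ≡ 11 (mod 2257)
11^2 ≡ 11^2 = 121 ≡ 121 (mod 2257)
11^4 ≡ 121^2 = 14641 ≡ 1099 (mod 2257)
11^8 ≡ 1099^2 = 1207801 ≡ 306 (mod 2257)
11^16 ≡ 306^2 = 93636 ≡ 1099 (mod 2257)
11^32 ≡ 1099^2 = 1207801 ≡ 306 (mod 2257)
11^64 ≡ 306^2 = 93636 ≡ 1099 (mod 2257)
11^128 ≡ 1099^2 = 1207801 ≡ 306 (mod 2257)
11^256 ≡ 306^2 = 93636 ≡ 1099 (mod 2257)
11^512 ≡ 1099^2 = 1207801 ≡ 306 (mod 2257)
11^1024 ≡ 306^2 = 93636 ≡ 1099 (mod 2257)
11^2048 ≡ 1099^2 = 1207801 ≡ 306 (mod 2257)
2256 = 2048 + 128 + 64 + 16 in binary powers of 2.
So 11^2256 ≡ 306 · 306 · 1099 · 1099 ≡ 1 (mod 2257).
Since the result is 1, base 11 gives no evidence that 2257 is composite.

1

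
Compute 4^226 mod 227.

4^1 ≡ 4 (mod 227)
4^2 ≡ 4^2 = 16 ≡ 16 (mod 227)
4^4 ≡ 16^2 = 256 ≡ 29 (mod 227)
4^8 ≡ 29^2 = 841 ≡ 160 (mod 227)
4^16 ≡ 160^2 = 25600 ≡ 176 (mod 227)
4^32 ≡ 176^2 = 30976 ≡ 104 (mod 227)
4^64 ≡ 104^2 = 10816 ≡ 147 (mod 227)
4^128 ≡ 147^2 = 21609 ≡ 44 (mod 227)
226 = 128 + 64 + 32 + 2 in binary powers of 2.
So 4^226 ≡ 44 · 147 · 104 · 16 ≡ 1 (mod 227).
Since the result is 1, base 4 gives no evidence that 227 is composite.

1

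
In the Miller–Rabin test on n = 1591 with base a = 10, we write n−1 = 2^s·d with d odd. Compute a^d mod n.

778

1591 − 1 = 1590 = 2^1 · 795, so d = 795.
10^1 ≡ 10 (mod 1591)
10^2 ≡ 10^2 = 100 ≡ 100 (mod 1591)
10^4 ≡ 100^2 = 10000 ≡ 454 (mod 1591)
10^8 ≡ 454^2 = 206116 ≡ 877 (mod 1591)
10^16 ≡ 877^2 = 769129 ≡ 676 (mod 1591)
10^32 ≡ 676^2 = 456976 ≡ 359 (mod 1591)
10^64 ≡ 359^2 = 128881 ≡ 10 (mod 1591)
10^128 ≡ 10^2 = 100 ≡ 100 (mod 1591)
10^256 ≡ 100^2 = 10000 ≡ 454 (mod 1591)
10^512 ≡ 454^2 = 206116 ≡ 877 (mod 1591)
795 = 512 + 256 + 16 + 8 + 2 + 1 in binary powers of 2.
So 10^795 ≡ 877 · 454 · 676 · 877 · 100 · 10 ≡ 778 (mod 1591).
Squaring chain: 778; never reaches −1, so base 10 is a Miller–Rabin witness that 1591 is composite.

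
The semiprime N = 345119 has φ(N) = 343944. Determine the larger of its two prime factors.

φ(n) = (p−1)(q−1) = n − (p+q) + 1, so p + q = 345119 − 343944 + 1 = 1176.
p and q are the roots of t² − 1176t + 345119 = 0.
Discriminant: 1176² − 4·345119 = 1382976 − 1380476 = 2500; √2500 = 50.
q = (1176 − 50)/2 = 563, p = (1176 + 50)/2 = 613.
Check: 563 · 613 = 345119.

613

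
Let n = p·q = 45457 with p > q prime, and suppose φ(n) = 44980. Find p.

347

φ(n) = (p−1)(q−1) = n − (p+q) + 1, so p + q = 45457 − 44980 + 1 = 478.
p and q are the roots of t² − 478t + 45457 = 0.
Discriminant: 478² − 4·45457 = 228484 − 181828 = 46656; √46656 = 216.
q = (478 − 216)/2 = 131, p = (478 + 216)/2 = 347.
Check: 131 · 347 = 45457.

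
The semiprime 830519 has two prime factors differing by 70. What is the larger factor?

947

Since p = q + 70, we have 830519 = q(q + 70), so q² + 70q − 830519 = 0.
Discriminant: 70² + 4·830519 = 4900 + 3322076 = 3326976; √3326976 = 1824.
q = (−70 + 1824)/2 = 877, and p = q + 70 = 947.
Check: 877 · 947 = 830519.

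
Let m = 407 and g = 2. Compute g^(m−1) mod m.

284

2^1 ≡ 2 (mod 407)
2^2 ≡ 2^2 = 4 ≡ 4 (mod 407)
2^4 ≡ 4^2 = 16 ≡ 16 (mod 407)
2^8 ≡ 16^2 = 256 ≡ 256 (mod 407)
2^16 ≡ 256^2 = 65536 ≡ 9 (mod 407)
2^32 ≡ 9^2 = 81 ≡ 81 (mod 407)
2^64 ≡ 81^2 = 6561 ≡ 49 (mod 407)
2^128 ≡ 49^2 = 2401 ≡ 366 (mod 407)
2^256 ≡ 366^2 = 133956 ≡ 53 (mod 407)
406 = 256 + 128 + 16 + 4 + 2 in binary powers of 2.
So 2^406 ≡ 53 · 366 · 9 · 16 · 4 ≡ 284 (mod 407).
Since 284 ≠ 1, base 2 is a Fermat witness: 407 is composite.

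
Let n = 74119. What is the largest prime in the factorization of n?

74119 = 19 · 3901
3901 = 47 · 83
83 is prime.
So 74119 = 19 · 47 · 83; the largest prime factor is 83.

83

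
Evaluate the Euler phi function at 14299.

14040

Factor: 14299 = 79 · 181.
φ(14299) = (79−1) · (181−1) = 78 · 180 = 14040.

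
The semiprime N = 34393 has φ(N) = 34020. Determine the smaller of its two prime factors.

φ(n) = (p−1)(q−1) = n − (p+q) + 1, so p + q = 34393 − 34020 + 1 = 374.
p and q are the roots of t² − 374t + 34393 = 0.
Discriminant: 374² − 4·34393 = 139876 − 137572 = 2304; √2304 = 48.
q = (374 − 48)/2 = 163, p = (374 + 48)/2 = 211.
Check: 163 · 211 = 34393.

163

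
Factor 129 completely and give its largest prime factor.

129 = 3 · 43
43 is prime.
So 129 = 3 · 43; the largest prime factor is 43.

43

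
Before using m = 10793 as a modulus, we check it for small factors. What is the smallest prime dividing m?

43

10793 is odd.
Digit sum 20, not divisible by 3.
Ends in 3: not divisible by 5.
7: 10793 = 7·1541 + 6
11: 10793 = 11·981 + 2
13: 10793 = 13·830 + 3
17: 10793 = 17·634 + 15
19: 10793 = 19·568 + 1
23: 10793 = 23·469 + 6
29: 10793 = 29·372 + 5
31: 10793 = 31·348 + 5
37: 10793 = 37·291 + 26
41: 10793 = 41·263 + 10
43: 10793 = 43·251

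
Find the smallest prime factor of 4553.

29

4553 is odd.
Digit sum 17, not divisible by 3.
Ends in 3: not divisible by 5.
7: 4553 = 7·650 + 3
11: 4553 = 11·413 + 10
13: 4553 = 13·350 + 3
17: 4553 = 17·267 + 14
19: 4553 = 19·239 + 12
23: 4553 = 23·197 + 22
29: 4553 = 29·157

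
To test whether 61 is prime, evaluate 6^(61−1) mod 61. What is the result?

1

6^1 ≡ 6 (mod 61)
6^2 ≡ 6^2 = 36 ≡ 36 (mod 61)
6^4 ≡ 36^2 = 1296 ≡ 15 (mod 61)
6^8 ≡ 15^2 = 225 ≡ 42 (mod 61)
6^16 ≡ 42^2 = 1764 ≡ 56 (mod 61)
6^32 ≡ 56^2 = 3136 ≡ 25 (mod 61)
60 = 32 + 16 + 8 + 4 in binary powers of 2.
So 6^60 ≡ 25 · 56 · 42 · 15 ≡ 1 (mod 61).
Since the result is 1, base 6 gives no evidence that 61 is composite.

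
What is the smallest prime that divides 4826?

4826 is even: 2 divides it.

2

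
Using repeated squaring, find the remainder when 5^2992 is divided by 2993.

1492

5^1 ≡ 5 (mod 2993)
5^2 ≡ 5^2 = 25 ≡ 25 (mod 2993)
5^4 ≡ 25^2 = 625 ≡ 625 (mod 2993)
5^8 ≡ 625^2 = 390625 ≡ 1535 (mod 2993)
5^16 ≡ 1535^2 = 2356225 ≡ 734 (mod 2993)
5^32 ≡ 734^2 = 538756 ≡ 16 (mod 2993)
5^64 ≡ 16^2 = 256 ≡ 256 (mod 2993)
5^128 ≡ 256^2 = 65536 ≡ 2683 (mod 2993)
5^256 ≡ 2683^2 = 7198489 ≡ 324 (mod 2993)
5^512 ≡ 324^2 = 104976 ≡ 221 (mod 2993)
5^1024 ≡ 221^2 = 48841 ≡ 953 (mod 2993)
5^2048 ≡ 953^2 = 908209 ≡ 1330 (mod 2993)
2992 = 2048 + 512 + 256 + 128 + 32 + 16 in binary powers of 2.
So 5^2992 ≡ 1330 · 221 · 324 · 2683 · 16 · 734 ≡ 1492 (mod 2993).
Since 1492 ≠ 1, base 5 is a Fermat witness: 2993 is composite.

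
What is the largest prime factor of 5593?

5593 = 7 · 799
799 = 17 · 47
47 is prime.
So 5593 = 7 · 17 · 47; the largest prime factor is 47.

47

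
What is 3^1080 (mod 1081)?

3^1 ≡ 3 (mod 1081)
3^2 ≡ 3^2 = 9 ≡ 9 (mod 1081)
3^4 ≡ 9^2 = 81 ≡ 81 (mod 1081)
3^8 ≡ 81^2 = 6561 ≡ 75 (mod 1081)
3^16 ≡ 75^2 = 5625 ≡ 220 (mod 1081)
3^32 ≡ 220^2 = 48400 ≡ 836 (mod 1081)
3^64 ≡ 836^2 = 698896 ≡ 570 (mod 1081)
3^128 ≡ 570^2 = 324900 ≡ 600 (mod 1081)
3^256 ≡ 600^2 = 360000 ≡ 27 (mod 1081)
3^512 ≡ 27^2 = 729 ≡ 729 (mod 1081)
3^1024 ≡ 729^2 = 531441 ≡ 670 (mod 1081)
1080 = 1024 + 32 + 16 + 8 in binary powers of 2.
So 3^1080 ≡ 670 · 836 · 220 · 75 ≡ 768 (mod 1081).
Since 768 ≠ 1, base 3 is a Fermat witness: 1081 is composite.

768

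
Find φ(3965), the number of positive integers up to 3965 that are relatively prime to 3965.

Factor: 3965 = 5 · 13 · 61.
φ(3965) = (5−1) · (13−1) · (61−1) = 4 · 12 · 60 = 2880.

2880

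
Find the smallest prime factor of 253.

11

253 is odd.
Digit sum 10, not divisible by 3.
Ends in 3: not divisible by 5.
7: 253 = 7·36 + 1
11: 253 = 11·23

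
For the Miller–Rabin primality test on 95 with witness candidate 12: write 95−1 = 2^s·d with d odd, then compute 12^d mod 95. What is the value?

8

95 − 1 = 94 = 2^1 · 47, so d = 47.
12^1 ≡ 12 (mod 95)
12^2 ≡ 12^2 = 144 ≡ 49 (mod 95)
12^4 ≡ 49^2 = 2401 ≡ 26 (mod 95)
12^8 ≡ 26^2 = 676 ≡ 11 (mod 95)
12^16 ≡ 11^2 = 121 ≡ 26 (mod 95)
12^32 ≡ 26^2 = 676 ≡ 11 (mod 95)
47 = 32 + 8 + 4 + 2 + 1 in binary powers of 2.
So 12^47 ≡ 11 · 11 · 26 · 49 · 12 ≡ 8 (mod 95).
Squaring chain: 8; never reaches −1, so base 12 is a Miller–Rabin witness that 95 is composite.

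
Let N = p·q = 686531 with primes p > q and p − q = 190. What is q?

Since p = q + 190, we have 686531 = q(q + 190), so q² + 190q − 686531 = 0.
Discriminant: 190² + 4·686531 = 36100 + 2746124 = 2782224; √2782224 = 1668.
q = (−190 + 1668)/2 = 739, and p = q + 190 = 929.
Check: 739 · 929 = 686531.

739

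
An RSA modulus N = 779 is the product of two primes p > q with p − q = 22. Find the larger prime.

Since p = q + 22, we have 779 = q(q + 22), so q² + 22q − 779 = 0.
Discriminant: 22² + 4·779 = 484 + 3116 = 3600; √3600 = 60.
q = (−22 + 60)/2 = 19, and p = q + 22 = 41.
Check: 19 · 41 = 779.

41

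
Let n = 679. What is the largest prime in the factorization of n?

679 = 7 · 97
97 is prime.
So 679 = 7 · 97; the largest prime factor is 97.

97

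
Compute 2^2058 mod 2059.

2^1 ≡ 2 (mod 2059)
2^2 ≡ 2^2 = 4 ≡ 4 (mod 2059)
2^4 ≡ 4^2 = 16 ≡ 16 (mod 2059)
2^8 ≡ 16^2 = 256 ≡ 256 (mod 2059)
2^16 ≡ 256^2 = 65536 ≡ 1707 (mod 2059)
2^32 ≡ 1707^2 = 2913849 ≡ 364 (mod 2059)
2^64 ≡ 364^2 = 132496 ≡ 720 (mod 2059)
2^128 ≡ 720^2 = 518400 ≡ 1591 (mod 2059)
2^256 ≡ 1591^2 = 2531281 ≡ 770 (mod 2059)
2^512 ≡ 770^2 = 592900 ≡ 1967 (mod 2059)
2^1024 ≡ 1967^2 = 3869089 ≡ 228 (mod 2059)
2^2048 ≡ 228^2 = 51984 ≡ 509 (mod 2059)
2058 = 2048 + 8 + 2 in binary powers of 2.
So 2^2058 ≡ 509 · 256 · 4 ≡ 289 (mod 2059).
Since 289 ≠ 1, base 2 is a Fermat witness: 2059 is composite.

289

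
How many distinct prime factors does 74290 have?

5

74290 = 2 · 37145
37145 = 5 · 7429
7429 = 17 · 437
437 = 19 · 23
74290 = 2 · 5 · 17 · 19 · 23, which has 5 distinct prime factors.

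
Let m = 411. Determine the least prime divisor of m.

3

411 is odd.
Digit sum 6, divisible by 3.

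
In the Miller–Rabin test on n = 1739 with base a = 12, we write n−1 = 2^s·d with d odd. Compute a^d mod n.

1635

1739 − 1 = 1738 = 2^1 · 869, so d = 869.
12^1 ≡ 12 (mod 1739)
12^2 ≡ 12^2 = 144 ≡ 144 (mod 1739)
12^4 ≡ 144^2 = 20736 ≡ 1607 (mod 1739)
12^8 ≡ 1607^2 = 2582449 ≡ 34 (mod 1739)
12^16 ≡ 34^2 = 1156 ≡ 1156 (mod 1739)
12^32 ≡ 1156^2 = 1336336 ≡ 784 (mod 1739)
12^64 ≡ 784^2 = 614656 ≡ 789 (mod 1739)
12^128 ≡ 789^2 = 622521 ≡ 1698 (mod 1739)
12^256 ≡ 1698^2 = 2883204 ≡ 1681 (mod 1739)
12^512 ≡ 1681^2 = 2825761 ≡ 1625 (mod 1739)
869 = 512 + 256 + 64 + 32 + 4 + 1 in binary powers of 2.
So 12^869 ≡ 1625 · 1681 · 789 · 784 · 1607 · 12 ≡ 1635 (mod 1739).
Squaring chain: 1635; never reaches −1, so base 12 is a Miller–Rabin witness that 1739 is composite.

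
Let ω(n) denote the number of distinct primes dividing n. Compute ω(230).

230 = 2 · 115
115 = 5 · 23
230 = 2 · 5 · 23, which has 3 distinct prime factors.

3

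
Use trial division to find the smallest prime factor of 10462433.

10462433 is odd.
Digit sum 23, not divisible by 3.
Ends in 3: not divisible by 5.
7: 10462433 = 7·1494633 + 2
11: 10462433 = 11·951130 + 3
13: 10462433 = 13·804802 + 7
17: 10462433 = 17·615437 + 4
19: 10462433 = 19·550654 + 7
23: 10462433 = 23·454888 + 9
29: 10462433 = 29·360773 + 16
31: 10462433 = 31·337497 + 26
37: 10462433 = 37·282768 + 17
41: 10462433 = 41·255181 + 12
43: 10462433 = 43·243312 + 17
47: 10462433 = 47·222604 + 45
53: 10462433 = 53·197404 + 21
59: 10462433 = 59·177329 + 22
61: 10462433 = 61·171515 + 18
67: 10462433 = 67·156155 + 48
71: 10462433 = 71·147358 + 15
73: 10462433 = 73·143321

73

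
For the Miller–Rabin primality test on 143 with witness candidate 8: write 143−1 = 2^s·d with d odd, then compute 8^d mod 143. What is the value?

96

143 − 1 = 142 = 2^1 · 71, so d = 71.
8^1 ≡ 8 (mod 143)
8^2 ≡ 8^2 = 64 ≡ 64 (mod 143)
8^4 ≡ 64^2 = 4096 ≡ 92 (mod 143)
8^8 ≡ 92^2 = 8464 ≡ 27 (mod 143)
8^16 ≡ 27^2 = 729 ≡ 14 (mod 143)
8^32 ≡ 14^2 = 196 ≡ 53 (mod 143)
8^64 ≡ 53^2 = 2809 ≡ 92 (mod 143)
71 = 64 + 4 + 2 + 1 in binary powers of 2.
So 8^71 ≡ 92 · 92 · 64 · 8 ≡ 96 (mod 143).
Squaring chain: 96; never reaches −1, so base 8 is a Miller–Rabin witness that 143 is composite.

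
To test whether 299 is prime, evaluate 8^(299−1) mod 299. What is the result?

77

8^1 ≡ 8 (mod 299)
8^2 ≡ 8^2 = 64 ≡ 64 (mod 299)
8^4 ≡ 64^2 = 4096 ≡ 209 (mod 299)
8^8 ≡ 209^2 = 43681 ≡ 27 (mod 299)
8^16 ≡ 27^2 = 729 ≡ 131 (mod 299)
8^32 ≡ 131^2 = 17161 ≡ 118 (mod 299)
8^64 ≡ 118^2 = 13924 ≡ 170 (mod 299)
8^128 ≡ 170^2 = 28900 ≡ 196 (mod 299)
8^256 ≡ 196^2 = 38416 ≡ 144 (mod 299)
298 = 256 + 32 + 8 + 2 in binary powers of 2.
So 8^298 ≡ 144 · 118 · 27 · 64 ≡ 77 (mod 299).
Since 77 ≠ 1, base 8 is a Fermat witness: 299 is composite.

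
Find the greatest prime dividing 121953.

121953 = 3 · 40651
40651 = 13 · 3127
3127 = 53 · 59
59 is prime.
So 121953 = 3 · 13 · 53 · 59; the largest prime factor is 59.

59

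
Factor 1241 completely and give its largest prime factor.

73

1241 = 17 · 73
73 is prime.
So 1241 = 17 · 73; the largest prime factor is 73.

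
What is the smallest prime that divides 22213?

97

22213 is odd.
Digit sum 10, not divisible by 3.
Ends in 3: not divisible by 5.
7: 22213 = 7·3173 + 2
11: 22213 = 11·2019 + 4
13: 22213 = 13·1708 + 9
17: 22213 = 17·1306 + 11
19: 22213 = 19·1169 + 2
23: 22213 = 23·965 + 18
29: 22213 = 29·765 + 28
31: 22213 = 31·716 + 17
37: 22213 = 37·600 + 13
41: 22213 = 41·541 + 32
43: 22213 = 43·516 + 25
47: 22213 = 47·472 + 29
53: 22213 = 53·419 + 6
59: 22213 = 59·376 + 29
61: 22213 = 61·364 + 9
67: 22213 = 67·331 + 36
71: 22213 = 71·312 + 61
73: 22213 = 73·304 + 21
79: 22213 = 79·281 + 14
83: 22213 = 83·267 + 52
89: 22213 = 89·249 + 52
97: 22213 = 97·229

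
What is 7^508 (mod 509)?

7^1 ≡ 7 (mod 509)
7^2 ≡ 7^2 = 49 ≡ 49 (mod 509)
7^4 ≡ 49^2 = 2401 ≡ 365 (mod 509)
7^8 ≡ 365^2 = 133225 ≡ 376 (mod 509)
7^16 ≡ 376^2 = 141376 ≡ 383 (mod 509)
7^32 ≡ 383^2 = 146689 ≡ 97 (mod 509)
7^64 ≡ 97^2 = 9409 ≡ 247 (mod 509)
7^128 ≡ 247^2 = 61009 ≡ 438 (mod 509)
7^256 ≡ 438^2 = 191844 ≡ 460 (mod 509)
508 = 256 + 128 + 64 + 32 + 16 + 8 + 4 in binary powers of 2.
So 7^508 ≡ 460 · 438 · 247 · 97 · 383 · 376 · 365 ≡ 1 (mod 509).
Since the result is 1, base 7 gives no evidence that 509 is composite.

1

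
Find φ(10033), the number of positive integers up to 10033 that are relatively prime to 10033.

Factor: 10033 = 79 · 127.
φ(10033) = (79−1) · (127−1) = 78 · 126 = 9828.

9828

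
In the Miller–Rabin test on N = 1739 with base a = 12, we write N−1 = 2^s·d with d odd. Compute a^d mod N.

1739 − 1 = 1738 = 2^1 · 869, so d = 869.
12^1 ≡ 12 (mod 1739)
12^2 ≡ 12^2 = 144 ≡ 144 (mod 1739)
12^4 ≡ 144^2 = 20736 ≡ 1607 (mod 1739)
12^8 ≡ 1607^2 = 2582449 ≡ 34 (mod 1739)
12^16 ≡ 34^2 = 1156 ≡ 1156 (mod 1739)
12^32 ≡ 1156^2 = 1336336 ≡ 784 (mod 1739)
12^64 ≡ 784^2 = 614656 ≡ 789 (mod 1739)
12^128 ≡ 789^2 = 622521 ≡ 1698 (mod 1739)
12^256 ≡ 1698^2 = 2883204 ≡ 1681 (mod 1739)
12^512 ≡ 1681^2 = 2825761 ≡ 1625 (mod 1739)
869 = 512 + 256 + 64 + 32 + 4 + 1 in binary powers of 2.
So 12^869 ≡ 1625 · 1681 · 789 · 784 · 1607 · 12 ≡ 1635 (mod 1739).
Squaring chain: 1635; never reaches −1, so base 12 is a Miller–Rabin witness that 1739 is composite.

1635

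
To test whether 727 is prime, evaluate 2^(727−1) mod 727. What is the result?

2^1 ≡ 2 (mod 727)
2^2 ≡ 2^2 = 4 ≡ 4 (mod 727)
2^4 ≡ 4^2 = 16 ≡ 16 (mod 727)
2^8 ≡ 16^2 = 256 ≡ 256 (mod 727)
2^16 ≡ 256^2 = 65536 ≡ 106 (mod 727)
2^32 ≡ 106^2 = 11236 ≡ 331 (mod 727)
2^64 ≡ 331^2 = 109561 ≡ 511 (mod 727)
2^128 ≡ 511^2 = 261121 ≡ 128 (mod 727)
2^256 ≡ 128^2 = 16384 ≡ 390 (mod 727)
2^512 ≡ 390^2 = 152100 ≡ 157 (mod 727)
726 = 512 + 128 + 64 + 16 + 4 + 2 in binary powers of 2.
So 2^726 ≡ 157 · 128 · 511 · 106 · 16 · 4 ≡ 1 (mod 727).
Since the result is 1, base 2 gives no evidence that 727 is composite.

1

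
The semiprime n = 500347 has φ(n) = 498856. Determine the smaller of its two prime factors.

φ(n) = (p−1)(q−1) = n − (p+q) + 1, so p + q = 500347 − 498856 + 1 = 1492.
p and q are the roots of t² − 1492t + 500347 = 0.
Discriminant: 1492² − 4·500347 = 2226064 − 2001388 = 224676; √224676 = 474.
q = (1492 − 474)/2 = 509, p = (1492 + 474)/2 = 983.
Check: 509 · 983 = 500347.

509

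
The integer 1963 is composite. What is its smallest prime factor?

1963 is odd.
Digit sum 19, not divisible by 3.
Ends in 3: not divisible by 5.
7: 1963 = 7·280 + 3
11: 1963 = 11·178 + 5
13: 1963 = 13·151

13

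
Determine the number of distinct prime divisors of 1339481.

5

1339481 = 11 · 121771
121771 = 13 · 9367
9367 = 17 · 551
551 = 19 · 29
1339481 = 11 · 13 · 17 · 19 · 29, which has 5 distinct prime factors.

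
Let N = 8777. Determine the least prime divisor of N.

67

8777 is odd.
Digit sum 29, not divisible by 3.
Ends in 7: not divisible by 5.
7: 8777 = 7·1253 + 6
11: 8777 = 11·797 + 10
13: 8777 = 13·675 + 2
17: 8777 = 17·516 + 5
19: 8777 = 19·461 + 18
23: 8777 = 23·381 + 14
29: 8777 = 29·302 + 19
31: 8777 = 31·283 + 4
37: 8777 = 37·237 + 8
41: 8777 = 41·214 + 3
43: 8777 = 43·204 + 5
47: 8777 = 47·186 + 35
53: 8777 = 53·165 + 32
59: 8777 = 59·148 + 45
61: 8777 = 61·143 + 54
67: 8777 = 67·131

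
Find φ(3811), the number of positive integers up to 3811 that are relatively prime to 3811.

3672

Factor: 3811 = 37 · 103.
φ(3811) = (37−1) · (103−1) = 36 · 102 = 3672.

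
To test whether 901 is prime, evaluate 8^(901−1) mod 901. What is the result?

169

8^1 ≡ 8 (mod 901)
8^2 ≡ 8^2 = 64 ≡ 64 (mod 901)
8^4 ≡ 64^2 = 4096 ≡ 492 (mod 901)
8^8 ≡ 492^2 = 242064 ≡ 596 (mod 901)
8^16 ≡ 596^2 = 355216 ≡ 222 (mod 901)
8^32 ≡ 222^2 = 49284 ≡ 630 (mod 901)
8^64 ≡ 630^2 = 396900 ≡ 460 (mod 901)
8^128 ≡ 460^2 = 211600 ≡ 766 (mod 901)
8^256 ≡ 766^2 = 586756 ≡ 205 (mod 901)
8^512 ≡ 205^2 = 42025 ≡ 579 (mod 901)
900 = 512 + 256 + 128 + 4 in binary powers of 2.
So 8^900 ≡ 579 · 205 · 766 · 492 ≡ 169 (mod 901).
Since 169 ≠ 1, base 8 is a Fermat witness: 901 is composite.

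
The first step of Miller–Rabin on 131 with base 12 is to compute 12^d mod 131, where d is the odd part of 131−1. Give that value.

131 − 1 = 130 = 2^1 · 65, so d = 65.
12^1 ≡ 12 (mod 131)
12^2 ≡ 12^2 = 144 ≡ 13 (mod 131)
12^4 ≡ 13^2 = 169 ≡ 38 (mod 131)
12^8 ≡ 38^2 = 1444 ≡ 3 (mod 131)
12^16 ≡ 3^2 = 9 ≡ 9 (mod 131)
12^32 ≡ 9^2 = 81 ≡ 81 (mod 131)
12^64 ≡ 81^2 = 6561 ≡ 11 (mod 131)
65 = 64 + 1 in binary powers of 2.
So 12^65 ≡ 11 · 12 ≡ 1 (mod 131).
Since 12^d ≡ 1 (mod 131), base 12 does not prove 131 composite.

1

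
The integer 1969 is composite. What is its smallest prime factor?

1969 is odd.
Digit sum 25, not divisible by 3.
Ends in 9: not divisible by 5.
7: 1969 = 7·281 + 2
11: 1969 = 11·179

11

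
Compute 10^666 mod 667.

236

10^1 ≡ 10 (mod 667)
10^2 ≡ 10^2 = 100 ≡ 100 (mod 667)
10^4 ≡ 100^2 = 10000 ≡ 662 (mod 667)
10^8 ≡ 662^2 = 438244 ≡ 25 (mod 667)
10^16 ≡ 25^2 = 625 ≡ 625 (mod 667)
10^32 ≡ 625^2 = 390625 ≡ 430 (mod 667)
10^64 ≡ 430^2 = 184900 ≡ 141 (mod 667)
10^128 ≡ 141^2 = 19881 ≡ 538 (mod 667)
10^256 ≡ 538^2 = 289444 ≡ 633 (mod 667)
10^512 ≡ 633^2 = 400689 ≡ 489 (mod 667)
666 = 512 + 128 + 16 + 8 + 2 in binary powers of 2.
So 10^666 ≡ 489 · 538 · 625 · 25 · 100 ≡ 236 (mod 667).
Since 236 ≠ 1, base 10 is a Fermat witness: 667 is composite.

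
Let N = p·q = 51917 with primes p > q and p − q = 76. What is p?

269

Since p = q + 76, we have 51917 = q(q + 76), so q² + 76q − 51917 = 0.
Discriminant: 76² + 4·51917 = 5776 + 207668 = 213444; √213444 = 462.
q = (−76 + 462)/2 = 193, and p = q + 76 = 269.
Check: 193 · 269 = 51917.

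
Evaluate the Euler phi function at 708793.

Factor: 708793 = 67 · 71 · 149.
φ(708793) = (67−1) · (71−1) · (149−1) = 66 · 70 · 148 = 683760.

683760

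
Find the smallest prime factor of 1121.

1121 is odd.
Digit sum 5, not divisible by 3.
Ends in 1: not divisible by 5.
7: 1121 = 7·160 + 1
11: 1121 = 11·101 + 10
13: 1121 = 13·86 + 3
17: 1121 = 17·65 + 16
19: 1121 = 19·59

19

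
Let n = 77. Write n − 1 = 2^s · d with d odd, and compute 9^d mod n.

77 − 1 = 76 = 2^2 · 19, so d = 19.
9^1 ≡ 9 (mod 77)
9^2 ≡ 9^2 = 81 ≡ 4 (mod 77)
9^4 ≡ 4^2 = 16 ≡ 16 (mod 77)
9^8 ≡ 16^2 = 256 ≡ 25 (mod 77)
9^16 ≡ 25^2 = 625 ≡ 9 (mod 77)
19 = 16 + 2 + 1 in binary powers of 2.
So 9^19 ≡ 9 · 4 · 9 ≡ 16 (mod 77).
Squaring chain: 16 → 25; never reaches −1, so base 9 is a Miller–Rabin witness that 77 is composite.

16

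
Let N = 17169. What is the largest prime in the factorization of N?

17169 = 3 · 5723
5723 = 59 · 97
97 is prime.
So 17169 = 3 · 59 · 97; the largest prime factor is 97.

97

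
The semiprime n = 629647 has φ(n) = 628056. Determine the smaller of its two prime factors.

φ(n) = (p−1)(q−1) = n − (p+q) + 1, so p + q = 629647 − 628056 + 1 = 1592.
p and q are the roots of t² − 1592t + 629647 = 0.
Discriminant: 1592² − 4·629647 = 2534464 − 2518588 = 15876; √15876 = 126.
q = (1592 − 126)/2 = 733, p = (1592 + 126)/2 = 859.
Check: 733 · 859 = 629647.

733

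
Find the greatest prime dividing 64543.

64543 = 19 · 3397
3397 = 43 · 79
79 is prime.
So 64543 = 19 · 43 · 79; the largest prime factor is 79.

79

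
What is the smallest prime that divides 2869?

19

2869 is odd.
Digit sum 25, not divisible by 3.
Ends in 9: not divisible by 5.
7: 2869 = 7·409 + 6
11: 2869 = 11·260 + 9
13: 2869 = 13·220 + 9
17: 2869 = 17·168 + 13
19: 2869 = 19·151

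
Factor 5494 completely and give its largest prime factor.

5494 = 2 · 2747
2747 = 41 · 67
67 is prime.
So 5494 = 2 · 41 · 67; the largest prime factor is 67.

67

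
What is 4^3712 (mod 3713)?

3033

4^1 ≡ 4 (mod 3713)
4^2 ≡ 4^2 = 16 ≡ 16 (mod 3713)
4^4 ≡ 16^2 = 256 ≡ 256 (mod 3713)
4^8 ≡ 256^2 = 65536 ≡ 2415 (mod 3713)
4^16 ≡ 2415^2 = 5832225 ≡ 2815 (mod 3713)
4^32 ≡ 2815^2 = 7924225 ≡ 683 (mod 3713)
4^64 ≡ 683^2 = 466489 ≡ 2364 (mod 3713)
4^128 ≡ 2364^2 = 5588496 ≡ 431 (mod 3713)
4^256 ≡ 431^2 = 185761 ≡ 111 (mod 3713)
4^512 ≡ 111^2 = 12321 ≡ 1182 (mod 3713)
4^1024 ≡ 1182^2 = 1397124 ≡ 1036 (mod 3713)
4^2048 ≡ 1036^2 = 1073296 ≡ 239 (mod 3713)
3712 = 2048 + 1024 + 512 + 128 in binary powers of 2.
So 4^3712 ≡ 239 · 1036 · 1182 · 431 ≡ 3033 (mod 3713).
Since 3033 ≠ 1, base 4 is a Fermat witness: 3713 is composite.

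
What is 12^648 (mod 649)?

133

12^1 ≡ 12 (mod 649)
12^2 ≡ 12^2 = 144 ≡ 144 (mod 649)
12^4 ≡ 144^2 = 20736 ≡ 617 (mod 649)
12^8 ≡ 617^2 = 380689 ≡ 375 (mod 649)
12^16 ≡ 375^2 = 140625 ≡ 441 (mod 649)
12^32 ≡ 441^2 = 194481 ≡ 430 (mod 649)
12^64 ≡ 430^2 = 184900 ≡ 584 (mod 649)
12^128 ≡ 584^2 = 341056 ≡ 331 (mod 649)
12^256 ≡ 331^2 = 109561 ≡ 529 (mod 649)
12^512 ≡ 529^2 = 279841 ≡ 122 (mod 649)
648 = 512 + 128 + 8 in binary powers of 2.
So 12^648 ≡ 122 · 331 · 375 ≡ 133 (mod 649).
Since 133 ≠ 1, base 12 is a Fermat witness: 649 is composite.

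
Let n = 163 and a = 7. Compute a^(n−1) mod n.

1

7^1 ≡ 7 (mod 163)
7^2 ≡ 7^2 = 49 ≡ 49 (mod 163)
7^4 ≡ 49^2 = 2401 ≡ 119 (mod 163)
7^8 ≡ 119^2 = 14161 ≡ 143 (mod 163)
7^16 ≡ 143^2 = 20449 ≡ 74 (mod 163)
7^32 ≡ 74^2 = 5476 ≡ 97 (mod 163)
7^64 ≡ 97^2 = 9409 ≡ 118 (mod 163)
7^128 ≡ 118^2 = 13924 ≡ 69 (mod 163)
162 = 128 + 32 + 2 in binary powers of 2.
So 7^162 ≡ 69 · 97 · 49 ≡ 1 (mod 163).
Since the result is 1, base 7 gives no evidence that 163 is composite.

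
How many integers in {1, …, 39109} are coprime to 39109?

32400

Factor: 39109 = 7 · 37 · 151.
φ(39109) = (7−1) · (37−1) · (151−1) = 6 · 36 · 150 = 32400.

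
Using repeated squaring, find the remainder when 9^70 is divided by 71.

9^1 ≡ 9 (mod 71)
9^2 ≡ 9^2 = 81 ≡ 10 (mod 71)
9^4 ≡ 10^2 = 100 ≡ 29 (mod 71)
9^8 ≡ 29^2 = 841 ≡ 60 (mod 71)
9^16 ≡ 60^2 = 3600 ≡ 50 (mod 71)
9^32 ≡ 50^2 = 2500 ≡ 15 (mod 71)
9^64 ≡ 15^2 = 225 ≡ 12 (mod 71)
70 = 64 + 4 + 2 in binary powers of 2.
So 9^70 ≡ 12 · 29 · 10 ≡ 1 (mod 71).
Since the result is 1, base 9 gives no evidence that 71 is composite.

1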